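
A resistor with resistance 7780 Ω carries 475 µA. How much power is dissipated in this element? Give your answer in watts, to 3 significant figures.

Knowing I and R, the power is just I²R — no need to find V first.
P = (0.0004750 A)² × 7780 Ω = 0.001755 W

0.00176 W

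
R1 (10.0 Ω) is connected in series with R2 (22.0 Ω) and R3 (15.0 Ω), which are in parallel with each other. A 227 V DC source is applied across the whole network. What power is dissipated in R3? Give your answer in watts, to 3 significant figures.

First combine the parallel branches into one equivalent R_p, then R1 + R_p is a series pair.
R_p = (22.0×15.0)/(22.0+15.0) = 8.919 Ω
R_total = 10.0 + 8.919 = 18.92 Ω
I = V / R_total = 227 / 18.92 = 12.00 A
Voltage across the parallel pair: V_p = I × R_p = 12.00 × 8.919 = 107.0 V
With V_p across R3, its power is V_p²/R3.
P_R3 = (107.0)² / 15.0 = 763.5 W

763 W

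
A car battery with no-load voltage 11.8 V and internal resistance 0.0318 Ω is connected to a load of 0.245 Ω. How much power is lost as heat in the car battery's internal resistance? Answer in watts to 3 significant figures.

57.8 W

r is in series with the load, so it carries the full circuit current — the loss in it is I²r.
I = ε / (r + R) = 11.8 / (0.0318 + 0.245) = 42.63 A
P_int = I² r = (42.63)² × 0.0318 = 57.79 W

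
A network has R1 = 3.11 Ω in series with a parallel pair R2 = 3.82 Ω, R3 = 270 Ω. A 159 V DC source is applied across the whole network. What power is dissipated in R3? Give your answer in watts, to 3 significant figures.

Replace R2 and R3 with their parallel equivalent so the circuit becomes R1 in series with R_p.
R_p = (3.82×270)/(3.82+270) = 3.767 Ω
R_total = 3.11 + 3.767 = 6.877 Ω
I = V / R_total = 159 / 6.877 = 23.12 A
Voltage across the parallel pair: V_p = I × R_p = 23.12 × 3.767 = 87.09 V
R3 sees V_p directly, so P = V_p² / R3.
P_R3 = (87.09)² / 270 = 28.09 W

28.1 W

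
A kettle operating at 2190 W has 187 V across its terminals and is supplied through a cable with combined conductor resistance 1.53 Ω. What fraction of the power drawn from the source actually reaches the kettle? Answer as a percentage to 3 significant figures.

91.3 %

I = P / V = 2190 / 187 = 11.71 A through the cable.
P_line = I² R_line = (11.71)² × 1.53 = 209.8 W
P_source = P_load + P_line = 2190 + 209.8 = 2400 W
η = P_load / P_source = 2190 / 2400 = 0.9126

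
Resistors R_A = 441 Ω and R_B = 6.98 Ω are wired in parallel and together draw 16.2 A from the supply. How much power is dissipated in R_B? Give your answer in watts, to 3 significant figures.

1780 W

The branches share the same voltage, but only the total current is given — find V from the equivalent resistance first.
1/R_eq = 1/441 + 1/6.98 ⇒ R_eq = 6.871 Ω
V = I_total × R_eq = 16.20 × 6.871 = 111.3 V
P_R_B = V² / R_B = (111.3)² / 6.98 = 1775 W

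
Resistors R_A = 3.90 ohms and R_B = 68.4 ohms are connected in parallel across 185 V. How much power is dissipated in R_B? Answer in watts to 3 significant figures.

The supply voltage appears across each parallel branch — just use P = V²/R_B.
P_R_B = V² / R_B = (185)² / 68.4 Ω = 500.4 W

500 W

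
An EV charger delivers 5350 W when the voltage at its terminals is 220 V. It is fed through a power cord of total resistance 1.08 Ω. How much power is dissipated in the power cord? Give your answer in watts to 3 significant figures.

Only the current and the line resistance are needed for the I²R loss.
I = P / V = 5350 / 220 = 24.32 A through the power cord.
P_line = I² R_line = (24.32)² × 1.08 = 638.7 W

639 W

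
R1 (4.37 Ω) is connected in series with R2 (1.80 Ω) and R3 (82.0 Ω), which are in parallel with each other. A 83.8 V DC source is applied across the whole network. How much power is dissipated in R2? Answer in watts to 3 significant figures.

Reduce the parallel pair to R_p first; the network is then a simple series string.
R_p = (1.80×82.0)/(1.80+82.0) = 1.761 Ω
R_total = 4.37 + 1.761 = 6.131 Ω
I = V / R_total = 83.8 / 6.131 = 13.67 A
Voltage across the parallel pair: V_p = I × R_p = 13.67 × 1.761 = 24.07 V
With V_p across R2, its power is V_p²/R2.
P_R2 = (24.07)² / 1.80 = 322.0 W

322 W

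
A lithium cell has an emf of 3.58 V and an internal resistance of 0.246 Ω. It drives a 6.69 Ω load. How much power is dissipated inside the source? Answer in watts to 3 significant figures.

The source's internal resistance is just another series element carrying I; its dissipation is I²r.
I = ε / (r + R) = 3.58 / (0.246 + 6.69) = 0.5161 A
P_int = I² r = (0.5161)² × 0.246 = 0.06554 W

0.0655 W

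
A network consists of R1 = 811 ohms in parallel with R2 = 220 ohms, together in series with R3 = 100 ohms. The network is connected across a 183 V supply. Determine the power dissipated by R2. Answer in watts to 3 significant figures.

First find R_p for the parallel pair, then treat R_p + R3 as a series loop.
R_p = (811×220)/(811+220) = 173.1 Ω
R_total = R_p + 100 = 173.1 + 100 = 273.1 Ω
I = V / R_total = 183 / 273.1 = 0.6702 A
Voltage across the parallel pair: V_p = I × R_p = 0.6702 × 173.1 = 116.0 V
Use P = V²/R for R2 with V = V_p.
P_R2 = (116.0)² / 220 = 61.14 W

61.1 W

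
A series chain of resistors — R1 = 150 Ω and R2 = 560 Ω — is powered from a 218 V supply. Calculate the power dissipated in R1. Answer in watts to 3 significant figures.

Series elements share the same current, so find I first, then use P = I²R.
R_total = 150 + 560 = 710.0 Ω
I = V / R_total = 218 / 710.0 = 0.3070 A
P_R1 = I² × R1 = (0.3070)² × 150 = 14.14 W

14.1 W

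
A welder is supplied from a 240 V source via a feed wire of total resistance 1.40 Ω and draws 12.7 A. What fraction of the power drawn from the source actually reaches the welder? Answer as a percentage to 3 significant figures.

92.6 %

The feed wire carries the full 12.7 A.
P_line = I² R_line = (12.70)² × 1.40 = 225.8 W
P_source = V I = 240 × 12.70 = 3048 W; P_load = 2822 W
η = P_load / P_source = 2822 / 3048 = 0.9259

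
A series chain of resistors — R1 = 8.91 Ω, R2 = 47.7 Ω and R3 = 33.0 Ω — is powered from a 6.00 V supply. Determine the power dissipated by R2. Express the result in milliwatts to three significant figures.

Series elements share the same current, so find I first, then use P = I²R.
R_total = 8.91 + 47.7 + 33.0 = 89.61 Ω
I = V / R_total = 6.00 / 89.61 = 0.06696 A
P_R2 = I² × R2 = (0.06696)² × 47.7 = 0.2138 W

214 mW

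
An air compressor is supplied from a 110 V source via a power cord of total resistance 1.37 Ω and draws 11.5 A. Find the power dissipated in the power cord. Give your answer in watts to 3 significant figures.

Only the current and the line resistance are needed for the I²R loss.
The power cord carries the full 11.5 A.
P_line = I² R_line = (11.50)² × 1.37 = 181.2 W

181 W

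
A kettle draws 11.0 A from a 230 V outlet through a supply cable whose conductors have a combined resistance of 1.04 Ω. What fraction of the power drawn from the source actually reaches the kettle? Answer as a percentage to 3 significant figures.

The supply cable carries the full 11.0 A.
P_line = I² R_line = (11.00)² × 1.04 = 125.8 W
P_source = V I = 230 × 11.00 = 2530 W; P_load = 2404 W
η = P_load / P_source = 2404 / 2530 = 0.9503

95.0 %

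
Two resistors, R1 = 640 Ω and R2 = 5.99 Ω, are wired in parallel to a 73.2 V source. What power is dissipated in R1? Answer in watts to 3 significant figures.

Parallel branches share the same voltage; P = V²/R gives the branch power in one step.
P_R1 = V² / R1 = (73.2)² / 640 Ω = 8.372 W

8.37 W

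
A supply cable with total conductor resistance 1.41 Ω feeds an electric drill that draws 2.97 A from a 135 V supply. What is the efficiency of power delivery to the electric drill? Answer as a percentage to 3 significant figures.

96.9 %

The supply cable carries the full 2.97 A.
P_line = I² R_line = (2.970)² × 1.41 = 12.44 W
P_source = V I = 135 × 2.970 = 401.0 W; P_load = 388.5 W
η = P_load / P_source = 388.5 / 401.0 = 0.9690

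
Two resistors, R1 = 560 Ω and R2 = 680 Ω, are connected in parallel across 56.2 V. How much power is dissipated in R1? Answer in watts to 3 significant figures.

5.64 W

R1 sits directly across the source, so P = V²/R with V = 56.2 V.
P_R1 = V² / R1 = (56.2)² / 560 Ω = 5.640 W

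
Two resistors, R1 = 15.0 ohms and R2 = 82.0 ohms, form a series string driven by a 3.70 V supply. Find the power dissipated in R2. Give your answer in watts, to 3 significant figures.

In a series string the same current flows through every resistor — find that current, then P = I²R for the one we want.
R_total = 15.0 + 82.0 = 97.00 Ω
I = V / R_total = 3.70 / 97.00 = 0.03814 A
P_R2 = I² × R2 = (0.03814)² × 82.0 = 0.1193 W

0.119 W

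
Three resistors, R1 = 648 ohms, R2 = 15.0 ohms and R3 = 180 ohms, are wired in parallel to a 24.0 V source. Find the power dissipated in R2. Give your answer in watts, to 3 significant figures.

Every branch has 24.0 V across it, so for R2 the power is simply V²/R.
P_R2 = V² / R2 = (24.0)² / 15.0 Ω = 38.40 W

38.4 W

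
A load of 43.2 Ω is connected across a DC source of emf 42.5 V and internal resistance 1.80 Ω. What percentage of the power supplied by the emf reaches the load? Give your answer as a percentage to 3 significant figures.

96.0 %

Both r and R carry the same current, so the power split is just the resistance split: η = R/(R+r).
η = R / (R + r) = 43.2 / (43.2 + 1.80) = 0.9600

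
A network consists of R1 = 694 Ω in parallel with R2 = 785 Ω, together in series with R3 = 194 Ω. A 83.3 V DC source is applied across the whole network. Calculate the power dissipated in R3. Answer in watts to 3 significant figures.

4.26 W

First find R_p for the parallel pair, then treat R_p + R3 as a series loop.
R_p = (694×785)/(694+785) = 368.4 Ω
R_total = R_p + 194 = 368.4 + 194 = 562.4 Ω
I = V / R_total = 83.3 / 562.4 = 0.1481 A
R3 carries the full series current, so P = I²R.
P_R3 = (0.1481)² × 194 = 4.257 W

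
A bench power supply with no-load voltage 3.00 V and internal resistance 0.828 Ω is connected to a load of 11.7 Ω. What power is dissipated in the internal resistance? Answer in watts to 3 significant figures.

The internal resistance carries the same current as the load; P_int = I²r.
I = ε / (r + R) = 3.00 / (0.828 + 11.7) = 0.2395 A
P_int = I² r = (0.2395)² × 0.828 = 0.04748 W

0.0475 W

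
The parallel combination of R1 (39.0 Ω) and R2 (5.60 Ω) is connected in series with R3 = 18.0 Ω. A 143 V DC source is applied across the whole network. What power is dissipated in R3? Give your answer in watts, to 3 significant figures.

702 W

Collapse the R1‖R2 pair into one equivalent R_p; then R_p and R3 form a series string.
R_p = (39.0×5.60)/(39.0+5.60) = 4.897 Ω
R_total = R_p + 18.0 = 4.897 + 18.0 = 22.90 Ω
I = V / R_total = 143 / 22.90 = 6.245 A
R3 carries the full series current, so P = I²R.
P_R3 = (6.245)² × 18.0 = 702.1 W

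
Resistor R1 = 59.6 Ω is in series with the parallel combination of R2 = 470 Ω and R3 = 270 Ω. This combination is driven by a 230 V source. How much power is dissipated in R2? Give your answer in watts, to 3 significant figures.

62.0 W

Replace R2 and R3 with their parallel equivalent so the circuit becomes R1 in series with R_p.
R_p = (470×270)/(470+270) = 171.5 Ω
R_total = 59.6 + 171.5 = 231.1 Ω
I = V / R_total = 230 / 231.1 = 0.9953 A
Voltage across the parallel pair: V_p = I × R_p = 0.9953 × 171.5 = 170.7 V
R2 is across V_p, so use P = V²/R for that branch.
P_R2 = (170.7)² / 470 = 61.98 W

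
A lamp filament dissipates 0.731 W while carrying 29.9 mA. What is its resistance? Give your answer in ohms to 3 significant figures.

818 Ω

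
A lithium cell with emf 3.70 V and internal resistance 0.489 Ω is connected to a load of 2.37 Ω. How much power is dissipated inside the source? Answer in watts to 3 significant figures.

0.819 W

The internal resistance carries the same current as the load; P_int = I²r.
I = ε / (r + R) = 3.70 / (0.489 + 2.37) = 1.294 A
P_int = I² r = (1.294)² × 0.489 = 0.8190 W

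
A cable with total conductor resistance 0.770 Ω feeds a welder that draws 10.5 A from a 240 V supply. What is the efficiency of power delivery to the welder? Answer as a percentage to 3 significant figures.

The cable carries the full 10.5 A.
P_line = I² R_line = (10.50)² × 0.770 = 84.89 W
P_source = V I = 240 × 10.50 = 2520 W; P_load = 2435 W
η = P_load / P_source = 2435 / 2520 = 0.9663

96.6 %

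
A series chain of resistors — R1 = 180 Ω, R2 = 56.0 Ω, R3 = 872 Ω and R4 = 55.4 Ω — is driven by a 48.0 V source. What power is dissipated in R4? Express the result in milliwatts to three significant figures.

Every series element carries the same I. Get I from the total resistance, then P = I² × R4.
R_total = 180 + 56.0 + 872 + 55.4 = 1163 Ω
I = V / R_total = 48.0 / 1163 = 0.04126 A
P_R4 = I² × R4 = (0.04126)² × 55.4 = 0.09430 W

94.3 mW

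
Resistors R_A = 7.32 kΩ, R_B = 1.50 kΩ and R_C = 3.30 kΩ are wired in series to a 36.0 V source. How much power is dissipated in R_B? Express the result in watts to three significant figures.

0.0132 W

In a series string the same current flows through every resistor — find that current, then P = I²R for the one we want.
R_total = (7.32 + 1.50 + 3.30) kΩ = 12120 Ω
I = V / R_total = 36.0 / 12120 = 0.002970 A
P_R_B = I² × R_B = (0.002970)² × 1500 = 0.01323 W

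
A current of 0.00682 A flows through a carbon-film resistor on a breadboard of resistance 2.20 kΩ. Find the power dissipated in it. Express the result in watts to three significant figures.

0.102 W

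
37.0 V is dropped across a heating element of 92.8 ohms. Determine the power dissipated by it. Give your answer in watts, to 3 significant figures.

14.8 W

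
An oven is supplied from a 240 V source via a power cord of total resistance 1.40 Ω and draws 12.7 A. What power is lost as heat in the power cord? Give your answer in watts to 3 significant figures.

226 W

The power cord and load are in series, so the same current flows in both; the loss is I²R_line.
The power cord carries the full 12.7 A.
P_line = I² R_line = (12.70)² × 1.40 = 225.8 W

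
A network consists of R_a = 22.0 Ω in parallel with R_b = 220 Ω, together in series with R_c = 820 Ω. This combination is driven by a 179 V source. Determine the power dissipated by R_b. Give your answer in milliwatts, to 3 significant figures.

82.6 mW

Reduce the parallel combination to a single R_p; the circuit then becomes R_p in series with the remaining resistor.
R_p = (22.0×220)/(22.0+220) = 20.00 Ω
R_total = R_p + 820 = 20.00 + 820 = 840.0 Ω
I = V / R_total = 179 / 840.0 = 0.2131 A
Voltage across the parallel pair: V_p = I × R_p = 0.2131 × 20.00 = 4.262 V
R_b has V_p across it, so P = V_p²/R_b.
P_R_b = (4.262)² / 220 = 0.08256 W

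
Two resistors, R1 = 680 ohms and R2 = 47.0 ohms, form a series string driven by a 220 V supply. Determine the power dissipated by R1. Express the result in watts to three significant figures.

Series elements share the same current, so find I first, then use P = I²R.
R_total = 680 + 47.0 = 727.0 Ω
I = V / R_total = 220 / 727.0 = 0.3026 A
P_R1 = I² × R1 = (0.3026)² × 680 = 62.27 W

62.3 W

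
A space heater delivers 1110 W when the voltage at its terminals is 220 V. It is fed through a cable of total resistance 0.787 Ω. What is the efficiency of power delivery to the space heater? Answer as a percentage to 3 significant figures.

I = P / V = 1110 / 220 = 5.045 A through the cable.
P_line = I² R_line = (5.045)² × 0.787 = 20.03 W
P_source = P_load + P_line = 1110 + 20.03 = 1130 W
η = P_load / P_source = 1110 / 1130 = 0.9823

98.2 %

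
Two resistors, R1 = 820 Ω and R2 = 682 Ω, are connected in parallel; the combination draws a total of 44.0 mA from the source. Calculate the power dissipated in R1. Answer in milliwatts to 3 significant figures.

The branches share the same voltage, but only the total current is given — find V from the equivalent resistance first.
1/R_eq = 1/820 + 1/682 ⇒ R_eq = 372.3 Ω
V = I_total × R_eq = 0.04400 × 372.3 = 16.38 V
P_R1 = V² / R1 = (16.38)² / 820 = 0.3273 W

327 mW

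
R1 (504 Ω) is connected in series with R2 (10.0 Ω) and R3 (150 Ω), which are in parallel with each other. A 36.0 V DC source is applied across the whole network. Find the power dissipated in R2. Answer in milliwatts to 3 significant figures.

43.2 mW

Replace R2 and R3 with their parallel equivalent so the circuit becomes R1 in series with R_p.
R_p = (10.0×150)/(10.0+150) = 9.375 Ω
R_total = 504 + 9.375 = 513.4 Ω
I = V / R_total = 36.0 / 513.4 = 0.07012 A
Voltage across the parallel pair: V_p = I × R_p = 0.07012 × 9.375 = 0.6574 V
R2 is across V_p, so use P = V²/R for that branch.
P_R2 = (0.6574)² / 10.0 = 0.04322 W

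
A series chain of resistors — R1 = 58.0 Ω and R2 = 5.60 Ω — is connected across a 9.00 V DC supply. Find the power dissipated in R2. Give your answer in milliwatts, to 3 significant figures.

112 mW

Series elements share the same current, so find I first, then use P = I²R.
R_total = 58.0 + 5.60 = 63.60 Ω
I = V / R_total = 9.00 / 63.60 = 0.1415 A
P_R2 = I² × R2 = (0.1415)² × 5.60 = 0.1121 W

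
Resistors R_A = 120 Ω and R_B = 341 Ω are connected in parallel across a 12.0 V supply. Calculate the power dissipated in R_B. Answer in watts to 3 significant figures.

The supply voltage appears across each parallel branch — just use P = V²/R_B.
P_R_B = V² / R_B = (12.0)² / 341 Ω = 0.4223 W

0.422 W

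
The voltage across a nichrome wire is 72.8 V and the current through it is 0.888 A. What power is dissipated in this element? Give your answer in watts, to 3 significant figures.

V and I are known directly — P = V I, no intermediate step needed.
P = 72.8 V × 0.8880 A = 64.65 W

64.6 W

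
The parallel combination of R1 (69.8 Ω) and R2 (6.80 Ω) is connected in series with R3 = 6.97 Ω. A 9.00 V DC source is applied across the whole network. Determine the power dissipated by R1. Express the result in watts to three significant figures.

Reduce the parallel combination to a single R_p; the circuit then becomes R_p in series with the remaining resistor.
R_p = (69.8×6.80)/(69.8+6.80) = 6.196 Ω
R_total = R_p + 6.97 = 6.196 + 6.97 = 13.17 Ω
I = V / R_total = 9.00 / 13.17 = 0.6836 A
Voltage across the parallel pair: V_p = I × R_p = 0.6836 × 6.196 = 4.236 V
Use P = V²/R for R1 with V = V_p.
P_R1 = (4.236)² / 69.8 = 0.2570 W

0.257 W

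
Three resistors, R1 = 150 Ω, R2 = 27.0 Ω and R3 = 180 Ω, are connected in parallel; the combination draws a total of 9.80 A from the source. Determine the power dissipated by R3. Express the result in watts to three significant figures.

220 W

Parallel branches share V, not I — compute V via R_eq, then use V²/R for the target branch.
1/R_eq = 1/150 + 1/27.0 + 1/180 ⇒ R_eq = 20.30 Ω
V = I_total × R_eq = 9.800 × 20.30 = 198.9 V
P_R3 = V² / R3 = (198.9)² / 180 = 219.9 W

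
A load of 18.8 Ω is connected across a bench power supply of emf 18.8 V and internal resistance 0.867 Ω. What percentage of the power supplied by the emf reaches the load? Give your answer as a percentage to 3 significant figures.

95.6 %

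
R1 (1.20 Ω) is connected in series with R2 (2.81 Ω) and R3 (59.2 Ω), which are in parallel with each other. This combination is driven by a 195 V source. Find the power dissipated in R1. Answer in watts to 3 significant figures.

Reduce the parallel pair to R_p first; the network is then a simple series string.
R_p = (2.81×59.2)/(2.81+59.2) = 2.683 Ω
R_total = 1.20 + 2.683 = 3.883 Ω
I = V / R_total = 195 / 3.883 = 50.22 A
R1 is in the main series path, so its power is I²R1.
P_R1 = (50.22)² × 1.20 = 3027 W

3030 W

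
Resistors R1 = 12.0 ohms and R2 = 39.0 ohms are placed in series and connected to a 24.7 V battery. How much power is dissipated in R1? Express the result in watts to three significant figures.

Series elements share the same current, so find I first, then use P = I²R.
R_total = 12.0 + 39.0 = 51.00 Ω
I = V / R_total = 24.7 / 51.00 = 0.4843 A
P_R1 = I² × R1 = (0.4843)² × 12.0 = 2.815 W

2.81 W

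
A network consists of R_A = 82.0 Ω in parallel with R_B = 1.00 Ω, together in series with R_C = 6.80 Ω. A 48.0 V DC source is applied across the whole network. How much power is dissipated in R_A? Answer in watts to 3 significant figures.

First find R_p for the parallel pair, then treat R_p + R_C as a series loop.
R_p = (82.0×1.00)/(82.0+1.00) = 0.9880 Ω
R_total = R_p + 6.80 = 0.9880 + 6.80 = 7.788 Ω
I = V / R_total = 48.0 / 7.788 = 6.163 A
Voltage across the parallel pair: V_p = I × R_p = 6.163 × 0.9880 = 6.089 V
Use P = V²/R for R_A with V = V_p.
P_R_A = (6.089)² / 82.0 = 0.4522 W

0.452 W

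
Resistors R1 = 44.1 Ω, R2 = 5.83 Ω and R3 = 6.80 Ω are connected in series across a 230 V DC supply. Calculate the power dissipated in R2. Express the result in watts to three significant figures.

95.8 W

In a series string the same current flows through every resistor — find that current, then P = I²R for the one we want.
R_total = 44.1 + 5.83 + 6.80 = 56.73 Ω
I = V / R_total = 230 / 56.73 = 4.054 A
P_R2 = I² × R2 = (4.054)² × 5.83 = 95.83 W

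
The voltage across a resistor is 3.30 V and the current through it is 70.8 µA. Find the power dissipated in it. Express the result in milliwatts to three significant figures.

0.234 mW

Since both terminal voltage and current are stated, P = V I gives the power in one step.
P = 3.30 V × 0.00007080 A = 0.0002336 W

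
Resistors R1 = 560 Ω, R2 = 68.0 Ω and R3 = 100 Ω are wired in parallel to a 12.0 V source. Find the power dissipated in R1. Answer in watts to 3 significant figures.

0.257 W

R1 sits directly across the source, so P = V²/R with V = 12.0 V.
P_R1 = V² / R1 = (12.0)² / 560 Ω = 0.2571 W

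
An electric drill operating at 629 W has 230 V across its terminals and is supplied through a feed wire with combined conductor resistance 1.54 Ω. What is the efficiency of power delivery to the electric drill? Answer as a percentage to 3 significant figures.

I = P / V = 629 / 230 = 2.735 A through the feed wire.
P_line = I² R_line = (2.735)² × 1.54 = 11.52 W
P_source = P_load + P_line = 629.0 + 11.52 = 640.5 W
η = P_load / P_source = 629.0 / 640.5 = 0.9820

98.2 %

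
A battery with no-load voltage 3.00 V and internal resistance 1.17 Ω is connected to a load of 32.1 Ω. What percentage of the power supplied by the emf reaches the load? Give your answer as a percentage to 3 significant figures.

96.5 %

η = P_load/(P_load+P_int) = I²R/(I²R+I²r) = R/(R+r) — the I² cancels for series elements.
η = R / (R + r) = 32.1 / (32.1 + 1.17) = 0.9648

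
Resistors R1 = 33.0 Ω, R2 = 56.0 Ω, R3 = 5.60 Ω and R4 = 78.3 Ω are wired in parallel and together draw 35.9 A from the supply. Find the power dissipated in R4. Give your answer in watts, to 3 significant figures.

Parallel branches share V, not I — compute V via R_eq, then use V²/R for the target branch.
1/R_eq = 1/33.0 + 1/56.0 + 1/5.60 + 1/78.3 ⇒ R_eq = 4.175 Ω
V = I_total × R_eq = 35.90 × 4.175 = 149.9 V
P_R4 = V² / R4 = (149.9)² / 78.3 = 286.9 W

287 W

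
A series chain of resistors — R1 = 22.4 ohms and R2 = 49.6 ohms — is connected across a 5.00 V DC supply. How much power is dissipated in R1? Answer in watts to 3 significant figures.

0.108 W

Since the resistors are in series they all carry the loop current I = V/R_total; the power in any one is I²R.
R_total = 22.4 + 49.6 = 72.00 Ω
I = V / R_total = 5.00 / 72.00 = 0.06944 A
P_R1 = I² × R1 = (0.06944)² × 22.4 = 0.1080 W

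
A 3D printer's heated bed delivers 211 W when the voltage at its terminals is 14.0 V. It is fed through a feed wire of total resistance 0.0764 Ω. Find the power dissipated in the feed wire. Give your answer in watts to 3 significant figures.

17.4 W

Only the current and the line resistance are needed for the I²R loss.
I = P / V = 211 / 14.0 = 15.07 A through the feed wire.
P_line = I² R_line = (15.07)² × 0.0764 = 17.35 W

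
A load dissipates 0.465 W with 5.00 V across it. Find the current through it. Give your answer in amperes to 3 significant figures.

Inverting the appropriate power form: I = P / V.
I = 0.465 / 5.00 = 0.09300 A

0.0930 A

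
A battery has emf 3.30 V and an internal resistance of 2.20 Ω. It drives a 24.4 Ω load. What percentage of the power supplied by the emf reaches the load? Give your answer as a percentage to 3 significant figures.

Efficiency is P_load / P_total. With a series r and R sharing the same I, P = I²R for each, so η = R/(R+r).
η = R / (R + r) = 24.4 / (24.4 + 2.20) = 0.9173

91.7 %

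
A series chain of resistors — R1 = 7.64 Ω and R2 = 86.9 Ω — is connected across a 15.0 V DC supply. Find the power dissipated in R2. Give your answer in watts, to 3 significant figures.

2.19 W

In a series string the same current flows through every resistor — find that current, then P = I²R for the one we want.
R_total = 7.64 + 86.9 = 94.54 Ω
I = V / R_total = 15.0 / 94.54 = 0.1587 A
P_R2 = I² × R2 = (0.1587)² × 86.9 = 2.188 W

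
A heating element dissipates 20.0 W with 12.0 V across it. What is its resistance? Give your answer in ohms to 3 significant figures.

7.20 Ω

From P = V I = I²R = V²/R, with the two given quantities we get R = V² / P.
R = (12.0)² / 20.0 = 7.200 Ω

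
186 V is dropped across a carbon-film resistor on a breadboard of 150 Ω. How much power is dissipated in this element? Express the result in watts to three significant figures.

231 W

Voltage and resistance are given, so P = V²/R is the one-step route.
P = (186 V)² / 150 Ω = 230.6 W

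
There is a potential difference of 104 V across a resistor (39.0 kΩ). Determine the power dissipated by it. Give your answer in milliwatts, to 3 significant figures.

With V across and R both known, P = V²/R gives the dissipation directly.
P = (104 V)² / 39000 Ω = 0.2773 W

277 mW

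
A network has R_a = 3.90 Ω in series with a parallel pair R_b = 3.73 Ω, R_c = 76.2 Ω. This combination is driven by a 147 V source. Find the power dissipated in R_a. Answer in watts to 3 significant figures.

Reduce the parallel pair to R_p first; the network is then a simple series string.
R_p = (3.73×76.2)/(3.73+76.2) = 3.556 Ω
R_total = 3.90 + 3.556 = 7.456 Ω
I = V / R_total = 147 / 7.456 = 19.72 A
The full supply current passes through R_a: P = I²R.
P_R_a = (19.72)² × 3.90 = 1516 W

1520 W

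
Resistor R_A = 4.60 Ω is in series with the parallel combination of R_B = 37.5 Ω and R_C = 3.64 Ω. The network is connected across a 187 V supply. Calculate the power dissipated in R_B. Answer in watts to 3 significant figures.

Collapse R_B‖R_C to a single equivalent, reducing the network to two series elements.
R_p = (37.5×3.64)/(37.5+3.64) = 3.318 Ω
R_total = 4.60 + 3.318 = 7.918 Ω
I = V / R_total = 187 / 7.918 = 23.62 A
Voltage across the parallel pair: V_p = I × R_p = 23.62 × 3.318 = 78.36 V
R_B sees V_p directly, so P = V_p² / R_B.
P_R_B = (78.36)² / 37.5 = 163.7 W

164 W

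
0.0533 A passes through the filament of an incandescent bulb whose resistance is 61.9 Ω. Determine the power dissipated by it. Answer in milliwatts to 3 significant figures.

176 mW

Current and resistance are given, so P = I²R is the direct form.
P = (0.05330 A)² × 61.9 Ω = 0.1759 W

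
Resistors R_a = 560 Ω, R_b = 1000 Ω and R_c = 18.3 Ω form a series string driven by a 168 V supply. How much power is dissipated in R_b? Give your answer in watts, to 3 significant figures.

11.3 W

In a series string the same current flows through every resistor — find that current, then P = I²R for the one we want.
R_total = 560 + 1000 + 18.3 = 1578 Ω
I = V / R_total = 168 / 1578 = 0.1064 A
P_R_b = I² × R_b = (0.1064)² × 1000 = 11.33 W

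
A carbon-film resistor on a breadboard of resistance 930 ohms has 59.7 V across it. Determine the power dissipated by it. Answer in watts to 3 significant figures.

3.83 W

With V across and R both known, P = V²/R gives the dissipation directly.
P = (59.7 V)² / 930 Ω = 3.832 W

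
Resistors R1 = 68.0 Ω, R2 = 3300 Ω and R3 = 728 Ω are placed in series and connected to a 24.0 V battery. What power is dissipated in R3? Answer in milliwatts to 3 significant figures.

In a series string the same current flows through every resistor — find that current, then P = I²R for the one we want.
R_total = 68.0 + 3300 + 728 = 4096 Ω
I = V / R_total = 24.0 / 4096 = 0.005859 A
P_R3 = I² × R3 = (0.005859)² × 728 = 0.02499 W

25.0 mW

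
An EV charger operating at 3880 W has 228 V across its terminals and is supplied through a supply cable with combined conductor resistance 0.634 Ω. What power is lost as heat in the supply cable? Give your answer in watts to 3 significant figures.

184 W

The supply cable and load are in series, so the same current flows in both; the loss is I²R_line.
I = P / V = 3880 / 228 = 17.02 A through the supply cable.
P_line = I² R_line = (17.02)² × 0.634 = 183.6 W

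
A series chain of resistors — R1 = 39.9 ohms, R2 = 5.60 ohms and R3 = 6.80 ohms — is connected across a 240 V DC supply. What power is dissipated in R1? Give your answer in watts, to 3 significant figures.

840 W

Since the resistors are in series they all carry the loop current I = V/R_total; the power in any one is I²R.
R_total = 39.9 + 5.60 + 6.80 = 52.30 Ω
I = V / R_total = 240 / 52.30 = 4.589 A
P_R1 = I² × R1 = (4.589)² × 39.9 = 840.2 W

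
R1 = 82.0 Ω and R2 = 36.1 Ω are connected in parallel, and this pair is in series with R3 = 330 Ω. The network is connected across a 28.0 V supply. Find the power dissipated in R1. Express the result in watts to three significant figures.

First find R_p for the parallel pair, then treat R_p + R3 as a series loop.
R_p = (82.0×36.1)/(82.0+36.1) = 25.07 Ω
R_total = R_p + 330 = 25.07 + 330 = 355.1 Ω
I = V / R_total = 28.0 / 355.1 = 0.07886 A
Voltage across the parallel pair: V_p = I × R_p = 0.07886 × 25.07 = 1.977 V
R1 has V_p across it, so P = V_p²/R1.
P_R1 = (1.977)² / 82.0 = 0.04765 W

0.0476 W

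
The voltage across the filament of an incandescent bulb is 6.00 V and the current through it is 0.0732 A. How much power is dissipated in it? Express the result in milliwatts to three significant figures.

Since both terminal voltage and current are stated, P = V I gives the power in one step.
P = 6.00 V × 0.07320 A = 0.4392 W

439 mW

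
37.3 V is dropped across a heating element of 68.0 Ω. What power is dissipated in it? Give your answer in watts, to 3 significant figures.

20.5 W

With V across and R both known, P = V²/R gives the dissipation directly.
P = (37.3 V)² / 68.0 Ω = 20.46 W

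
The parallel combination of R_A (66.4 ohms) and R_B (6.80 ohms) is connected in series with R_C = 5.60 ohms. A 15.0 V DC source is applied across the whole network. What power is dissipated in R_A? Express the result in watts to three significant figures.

First find R_p for the parallel pair, then treat R_p + R_C as a series loop.
R_p = (66.4×6.80)/(66.4+6.80) = 6.168 Ω
R_total = R_p + 5.60 = 6.168 + 5.60 = 11.77 Ω
I = V / R_total = 15.0 / 11.77 = 1.275 A
Voltage across the parallel pair: V_p = I × R_p = 1.275 × 6.168 = 7.862 V
Use P = V²/R for R_A with V = V_p.
P_R_A = (7.862)² / 66.4 = 0.9309 W

0.931 W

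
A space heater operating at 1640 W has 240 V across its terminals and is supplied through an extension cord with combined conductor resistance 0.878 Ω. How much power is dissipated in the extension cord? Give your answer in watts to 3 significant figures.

41.0 W

Only the current and the line resistance are needed for the I²R loss.
I = P / V = 1640 / 240 = 6.833 A through the extension cord.
P_line = I² R_line = (6.833)² × 0.878 = 41.00 W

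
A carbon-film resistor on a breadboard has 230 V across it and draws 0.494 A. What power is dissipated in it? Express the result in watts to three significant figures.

114 W

Both the voltage across and the current through the element are known, so P = V I applies directly.
P = 230 V × 0.4940 A = 113.6 W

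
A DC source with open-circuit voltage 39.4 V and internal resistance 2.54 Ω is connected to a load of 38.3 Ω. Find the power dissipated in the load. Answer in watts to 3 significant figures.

Load and internal resistance form a series loop — compute the loop current, then the load power via I²R.
I = ε / (r + R) = 39.4 / (2.54 + 38.3) = 0.9647 A
P_load = I² R = (0.9647)² × 38.3 = 35.65 W

35.6 W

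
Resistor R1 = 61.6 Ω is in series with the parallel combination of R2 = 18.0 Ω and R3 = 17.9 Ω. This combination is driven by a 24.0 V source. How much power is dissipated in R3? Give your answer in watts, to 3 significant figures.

Replace R2 and R3 with their parallel equivalent so the circuit becomes R1 in series with R_p.
R_p = (18.0×17.9)/(18.0+17.9) = 8.975 Ω
R_total = 61.6 + 8.975 = 70.57 Ω
I = V / R_total = 24.0 / 70.57 = 0.3401 A
Voltage across the parallel pair: V_p = I × R_p = 0.3401 × 8.975 = 3.052 V
With V_p across R3, its power is V_p²/R3.
P_R3 = (3.052)² / 17.9 = 0.5204 W

0.520 W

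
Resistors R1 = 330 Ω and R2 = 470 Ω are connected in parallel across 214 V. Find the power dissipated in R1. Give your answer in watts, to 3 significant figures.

Parallel branches share the same voltage; P = V²/R gives the branch power in one step.
P_R1 = V² / R1 = (214)² / 330 Ω = 138.8 W

139 W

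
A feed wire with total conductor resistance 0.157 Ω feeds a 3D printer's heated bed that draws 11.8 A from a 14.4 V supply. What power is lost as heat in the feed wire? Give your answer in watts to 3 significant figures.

Line loss is just I²R for the cable — we know both I and R_line directly.
The feed wire carries the full 11.8 A.
P_line = I² R_line = (11.80)² × 0.157 = 21.86 W

21.9 W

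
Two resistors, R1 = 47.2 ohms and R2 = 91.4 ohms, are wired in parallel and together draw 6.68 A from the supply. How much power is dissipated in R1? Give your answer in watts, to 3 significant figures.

916 W

Parallel branches share V, not I — compute V via R_eq, then use V²/R for the target branch.
1/R_eq = 1/47.2 + 1/91.4 ⇒ R_eq = 31.13 Ω
V = I_total × R_eq = 6.680 × 31.13 = 207.9 V
P_R1 = V² / R1 = (207.9)² / 47.2 = 915.9 W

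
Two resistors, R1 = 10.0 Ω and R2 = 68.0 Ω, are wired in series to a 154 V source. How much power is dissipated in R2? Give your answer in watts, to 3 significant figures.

Every series element carries the same I. Get I from the total resistance, then P = I² × R2.
R_total = 10.0 + 68.0 = 78.00 Ω
I = V / R_total = 154 / 78.00 = 1.974 A
P_R2 = I² × R2 = (1.974)² × 68.0 = 265.1 W

265 W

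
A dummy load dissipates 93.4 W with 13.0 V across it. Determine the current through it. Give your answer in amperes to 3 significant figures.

7.18 A

Rearranging the power relation for the two known quantities gives I = P / V.
I = 93.4 / 13.0 = 7.185 A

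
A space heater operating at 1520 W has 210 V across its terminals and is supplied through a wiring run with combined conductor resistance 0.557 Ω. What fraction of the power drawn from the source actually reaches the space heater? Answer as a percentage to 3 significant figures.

98.1 %

I = P / V = 1520 / 210 = 7.238 A through the wiring run.
P_line = I² R_line = (7.238)² × 0.557 = 29.18 W
P_source = P_load + P_line = 1520 + 29.18 = 1549 W
η = P_load / P_source = 1520 / 1549 = 0.9812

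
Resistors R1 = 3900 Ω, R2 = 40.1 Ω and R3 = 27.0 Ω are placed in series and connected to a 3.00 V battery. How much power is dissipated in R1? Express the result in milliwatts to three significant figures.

2.23 mW

Series elements share the same current, so find I first, then use P = I²R.
R_total = 3900 + 40.1 + 27.0 = 3967 Ω
I = V / R_total = 3.00 / 3967 = 0.0007562 A
P_R1 = I² × R1 = (0.0007562)² × 3900 = 0.002230 W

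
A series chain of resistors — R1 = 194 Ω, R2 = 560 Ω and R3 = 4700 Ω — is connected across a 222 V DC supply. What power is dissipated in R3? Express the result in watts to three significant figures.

7.79 W

Every series element carries the same I. Get I from the total resistance, then P = I² × R3.
R_total = 194 + 560 + 4700 = 5454 Ω
I = V / R_total = 222 / 5454 = 0.04070 A
P_R3 = I² × R3 = (0.04070)² × 4700 = 7.787 W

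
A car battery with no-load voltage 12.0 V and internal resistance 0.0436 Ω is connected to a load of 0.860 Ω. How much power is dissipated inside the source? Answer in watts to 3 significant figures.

The source's internal resistance is just another series element carrying I; its dissipation is I²r.
I = ε / (r + R) = 12.0 / (0.0436 + 0.860) = 13.28 A
P_int = I² r = (13.28)² × 0.0436 = 7.689 W

7.69 W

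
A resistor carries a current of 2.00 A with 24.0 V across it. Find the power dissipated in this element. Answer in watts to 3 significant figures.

V and I are known directly — P = V I, no intermediate step needed.
P = 24.0 V × 2.000 A = 48.00 W

48.0 W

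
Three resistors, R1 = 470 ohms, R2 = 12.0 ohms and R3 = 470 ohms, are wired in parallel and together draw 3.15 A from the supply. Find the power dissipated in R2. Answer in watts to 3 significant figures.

108 W

The branches share the same voltage, but only the total current is given — find V from the equivalent resistance first.
1/R_eq = 1/470 + 1/12.0 + 1/470 ⇒ R_eq = 11.42 Ω
V = I_total × R_eq = 3.150 × 11.42 = 35.96 V
P_R2 = V² / R2 = (35.96)² / 12.0 = 107.8 W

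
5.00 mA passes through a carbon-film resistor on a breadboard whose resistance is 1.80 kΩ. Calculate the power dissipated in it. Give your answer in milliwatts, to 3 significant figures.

Current and resistance are given, so P = I²R is the direct form.
P = (0.005000 A)² × 1800 Ω = 0.04500 W

45.0 mW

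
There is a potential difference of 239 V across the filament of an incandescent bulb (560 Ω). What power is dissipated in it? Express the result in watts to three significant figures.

With V across and R both known, P = V²/R gives the dissipation directly.
P = (239 V)² / 560 Ω = 102.0 W

102 W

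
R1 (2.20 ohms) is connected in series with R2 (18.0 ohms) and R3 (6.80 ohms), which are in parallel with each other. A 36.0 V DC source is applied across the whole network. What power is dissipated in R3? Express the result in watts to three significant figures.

Reduce the parallel pair to R_p first; the network is then a simple series string.
R_p = (18.0×6.80)/(18.0+6.80) = 4.935 Ω
R_total = 2.20 + 4.935 = 7.135 Ω
I = V / R_total = 36.0 / 7.135 = 5.045 A
Voltage across the parallel pair: V_p = I × R_p = 5.045 × 4.935 = 24.90 V
With V_p across R3, its power is V_p²/R3.
P_R3 = (24.90)² / 6.80 = 91.18 W

91.2 W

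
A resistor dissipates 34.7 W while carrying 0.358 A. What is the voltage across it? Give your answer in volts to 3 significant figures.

The two known quantities fix the third via V = P / I.
V = 34.7 / 0.3580 = 96.93 V

96.9 V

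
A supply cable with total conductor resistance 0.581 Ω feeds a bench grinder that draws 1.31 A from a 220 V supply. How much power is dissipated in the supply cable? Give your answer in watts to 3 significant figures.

0.997 W

The supply cable and load are in series, so the same current flows in both; the loss is I²R_line.
The supply cable carries the full 1.31 A.
P_line = I² R_line = (1.310)² × 0.581 = 0.9971 W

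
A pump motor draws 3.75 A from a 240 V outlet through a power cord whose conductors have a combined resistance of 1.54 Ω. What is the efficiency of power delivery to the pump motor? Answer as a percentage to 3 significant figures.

97.6 %

The power cord carries the full 3.75 A.
P_line = I² R_line = (3.750)² × 1.54 = 21.66 W
P_source = V I = 240 × 3.750 = 900.0 W; P_load = 878.3 W
η = P_load / P_source = 878.3 / 900.0 = 0.9759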